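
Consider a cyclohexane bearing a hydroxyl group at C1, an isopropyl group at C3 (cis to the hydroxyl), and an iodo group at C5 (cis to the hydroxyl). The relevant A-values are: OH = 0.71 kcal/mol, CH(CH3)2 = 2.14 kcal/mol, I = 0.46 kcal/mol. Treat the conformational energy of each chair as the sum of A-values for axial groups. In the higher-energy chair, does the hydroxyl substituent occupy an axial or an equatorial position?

axial

Chair I (hydroxyl axial, isopropyl axial, iodo axial): E = 3.31 kcal/mol.
Chair II (hydroxyl equatorial, isopropyl equatorial, iodo equatorial): E = 0.00 kcal/mol.
Chair I is the less stable (higher-energy) conformer, and in that chair the hydroxyl group is axial.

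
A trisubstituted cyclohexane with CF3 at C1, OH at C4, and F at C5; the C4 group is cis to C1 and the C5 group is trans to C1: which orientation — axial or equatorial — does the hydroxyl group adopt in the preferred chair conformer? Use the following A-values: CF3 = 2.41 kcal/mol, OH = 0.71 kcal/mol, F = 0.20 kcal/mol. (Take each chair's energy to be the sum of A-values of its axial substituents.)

Chair I (trifluoromethyl axial, hydroxyl equatorial, fluoro equatorial): E = 2.41 kcal/mol.
Chair II (trifluoromethyl equatorial, hydroxyl axial, fluoro axial): E = 0.91 kcal/mol.
Chair II is the more stable (lower-energy) conformer, and in that chair the hydroxyl group is axial.

axial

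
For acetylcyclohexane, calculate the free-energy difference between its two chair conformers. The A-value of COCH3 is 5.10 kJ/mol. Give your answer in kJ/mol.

A monosubstituted cyclohexane has one chair with the acetyl group axial (E = A = 5.10 kJ/mol) and one with it equatorial (E = 0).
ΔE = 5.10 − 0 = 5.10 kJ/mol.

5.10 kJ/mol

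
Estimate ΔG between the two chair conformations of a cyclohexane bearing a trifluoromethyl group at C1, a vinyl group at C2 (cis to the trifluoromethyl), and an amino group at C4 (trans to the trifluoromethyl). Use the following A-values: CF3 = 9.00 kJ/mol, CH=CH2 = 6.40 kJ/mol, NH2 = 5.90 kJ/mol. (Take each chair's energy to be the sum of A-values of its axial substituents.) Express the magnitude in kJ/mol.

8.50 kJ/mol

Chair I (trifluoromethyl axial, vinyl equatorial, amino axial): E = 14.90 kJ/mol.
Chair II (trifluoromethyl equatorial, vinyl axial, amino equatorial): E = 6.40 kJ/mol.
ΔE = 14.90 − 6.40 = 8.50 kJ/mol; chair II is more stable.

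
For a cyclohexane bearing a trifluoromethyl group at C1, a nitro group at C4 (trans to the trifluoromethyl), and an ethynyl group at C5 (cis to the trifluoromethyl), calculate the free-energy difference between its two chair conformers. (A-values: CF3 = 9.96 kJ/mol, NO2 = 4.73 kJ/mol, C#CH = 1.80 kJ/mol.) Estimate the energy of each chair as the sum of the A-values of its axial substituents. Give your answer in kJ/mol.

Chair I (trifluoromethyl axial, nitro axial, ethynyl axial): E = 16.49 kJ/mol.
Chair II (trifluoromethyl equatorial, nitro equatorial, ethynyl equatorial): E = 0.00 kJ/mol.
ΔE = 16.49 − 0.00 = 16.49 kJ/mol; chair II is more stable.

16.49 kJ/mol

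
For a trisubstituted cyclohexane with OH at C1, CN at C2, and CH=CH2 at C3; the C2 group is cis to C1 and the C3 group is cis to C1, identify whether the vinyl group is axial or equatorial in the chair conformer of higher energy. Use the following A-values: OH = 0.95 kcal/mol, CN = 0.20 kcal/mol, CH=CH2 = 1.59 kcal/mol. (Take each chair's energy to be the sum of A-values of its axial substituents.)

axial

Chair I (hydroxyl axial, cyano equatorial, vinyl axial): E = 2.54 kcal/mol.
Chair II (hydroxyl equatorial, cyano axial, vinyl equatorial): E = 0.20 kcal/mol.
Chair I is the less stable (higher-energy) conformer, and in that chair the vinyl group is axial.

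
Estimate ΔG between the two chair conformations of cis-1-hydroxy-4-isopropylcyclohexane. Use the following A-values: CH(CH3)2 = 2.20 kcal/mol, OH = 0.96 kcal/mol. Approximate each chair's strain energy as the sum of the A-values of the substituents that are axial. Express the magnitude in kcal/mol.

C1 and C4 have opposite parity, so for the cis isomer the two substituents are one axial and one equatorial in each chair.
Chair I (isopropyl axial, hydroxyl equatorial): E = 2.20 kcal/mol.
Chair II (isopropyl equatorial, hydroxyl axial): E = 0.96 kcal/mol.
ΔE = 2.20 − 0.96 = 1.24 kcal/mol; chair II is more stable.

1.24 kcal/mol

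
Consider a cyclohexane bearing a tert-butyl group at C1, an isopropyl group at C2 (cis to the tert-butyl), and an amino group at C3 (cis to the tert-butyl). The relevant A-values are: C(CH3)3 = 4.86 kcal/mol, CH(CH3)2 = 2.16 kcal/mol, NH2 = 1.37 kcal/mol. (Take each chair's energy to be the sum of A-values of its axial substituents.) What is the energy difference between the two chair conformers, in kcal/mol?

Chair I (tert-butyl axial, isopropyl equatorial, amino axial): E = 6.23 kcal/mol.
Chair II (tert-butyl equatorial, isopropyl axial, amino equatorial): E = 2.16 kcal/mol.
ΔE = 6.23 − 2.16 = 4.07 kcal/mol; chair II is more stable.

4.07 kcal/mol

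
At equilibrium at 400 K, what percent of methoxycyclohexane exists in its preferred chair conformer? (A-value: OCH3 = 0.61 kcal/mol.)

One chair has the methoxy group axial (E = 0.61 kcal/mol) and the other has it equatorial (E = 0).
ΔG = 0.61 kcal/mol between the two chairs.
K = exp(ΔG/RT) with R = 1.987×10⁻³ kcal mol⁻¹ K⁻¹ and T = 400 K gives K ≈ 2.15.
Fraction in the lower-energy chair = K/(K+1) = 68.3%.

68.3%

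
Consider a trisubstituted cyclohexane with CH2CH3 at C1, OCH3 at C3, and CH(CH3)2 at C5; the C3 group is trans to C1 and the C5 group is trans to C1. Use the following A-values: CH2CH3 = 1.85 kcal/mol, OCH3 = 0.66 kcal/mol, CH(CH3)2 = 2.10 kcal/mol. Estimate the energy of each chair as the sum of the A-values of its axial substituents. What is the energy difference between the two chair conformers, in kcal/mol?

Chair I (ethyl axial, methoxy equatorial, isopropyl equatorial): E = 1.85 kcal/mol.
Chair II (ethyl equatorial, methoxy axial, isopropyl axial): E = 2.76 kcal/mol.
ΔE = 2.76 − 1.85 = 0.91 kcal/mol; chair I is more stable.

0.91 kcal/mol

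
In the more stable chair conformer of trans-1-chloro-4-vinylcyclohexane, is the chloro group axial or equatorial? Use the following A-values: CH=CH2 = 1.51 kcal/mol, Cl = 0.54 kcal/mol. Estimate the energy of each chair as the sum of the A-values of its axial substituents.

equatorial

C1 and C4 have opposite parity, so for the trans isomer the two substituents are e,e in one chair and a,a in the other.
Chair I (vinyl axial, chloro axial): E = 2.05 kcal/mol.
Chair II (vinyl equatorial, chloro equatorial): E = 0.00 kcal/mol.
Chair II is the more stable (lower-energy) conformer, and in that chair the chloro group is equatorial.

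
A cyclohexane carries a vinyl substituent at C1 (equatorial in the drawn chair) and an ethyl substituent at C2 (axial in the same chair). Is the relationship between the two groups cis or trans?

cis

C1 and C2 have opposite parity, so their axial bonds point in opposite directions.
With opposite-parity carbons, two substituents on the same face are one axial and one equatorial; opposite faces give both axial or both equatorial.
Here the groups are equatorial/axial → same face → cis.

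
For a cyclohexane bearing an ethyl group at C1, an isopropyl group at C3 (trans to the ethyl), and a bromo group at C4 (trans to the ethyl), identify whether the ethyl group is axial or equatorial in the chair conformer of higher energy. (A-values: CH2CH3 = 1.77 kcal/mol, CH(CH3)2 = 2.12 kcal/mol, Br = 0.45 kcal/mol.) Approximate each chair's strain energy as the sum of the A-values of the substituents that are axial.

Chair I (ethyl axial, isopropyl equatorial, bromo axial): E = 2.22 kcal/mol.
Chair II (ethyl equatorial, isopropyl axial, bromo equatorial): E = 2.12 kcal/mol.
Chair I is the less stable (higher-energy) conformer, and in that chair the ethyl group is axial.

axial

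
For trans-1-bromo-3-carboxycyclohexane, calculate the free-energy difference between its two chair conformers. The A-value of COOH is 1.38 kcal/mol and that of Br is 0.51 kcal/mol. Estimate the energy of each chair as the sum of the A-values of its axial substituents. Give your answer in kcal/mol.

C1 and C3 have the same parity, so for the trans isomer the two substituents are one axial and one equatorial in each chair.
Chair I (carboxyl axial, bromo equatorial): E = 1.38 kcal/mol.
Chair II (carboxyl equatorial, bromo axial): E = 0.51 kcal/mol.
ΔE = 1.38 − 0.51 = 0.87 kcal/mol; chair II is more stable.

0.87 kcal/mol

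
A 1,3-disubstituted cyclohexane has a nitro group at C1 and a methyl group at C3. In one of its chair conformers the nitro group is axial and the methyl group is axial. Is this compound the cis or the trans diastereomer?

cis

C1 and C3 have the same parity, so their axial bonds point in the same direction.
With same-parity carbons, two substituents on the same face are both axial or both equatorial; opposite faces give one of each.
Here the groups are axial/axial → same face → cis.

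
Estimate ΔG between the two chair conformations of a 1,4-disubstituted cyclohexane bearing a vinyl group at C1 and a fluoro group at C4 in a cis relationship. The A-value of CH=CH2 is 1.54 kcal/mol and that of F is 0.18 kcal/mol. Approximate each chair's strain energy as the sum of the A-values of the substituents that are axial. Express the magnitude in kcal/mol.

C1 and C4 have opposite parity, so for the cis isomer the two substituents are one axial and one equatorial in each chair.
Chair I (vinyl axial, fluoro equatorial): E = 1.54 kcal/mol.
Chair II (vinyl equatorial, fluoro axial): E = 0.18 kcal/mol.
ΔE = 1.54 − 0.18 = 1.36 kcal/mol; chair II is more stable.

1.36 kcal/mol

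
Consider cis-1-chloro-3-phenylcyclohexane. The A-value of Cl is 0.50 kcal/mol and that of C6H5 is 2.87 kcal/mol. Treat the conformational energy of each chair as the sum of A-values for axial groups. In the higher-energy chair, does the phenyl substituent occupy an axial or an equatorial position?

axial

C1 and C3 have the same parity, so for the cis isomer the two substituents are e,e in one chair and a,a in the other.
Chair I (chloro axial, phenyl axial): E = 3.37 kcal/mol.
Chair II (chloro equatorial, phenyl equatorial): E = 0.00 kcal/mol.
Chair I is the less stable (higher-energy) conformer, and in that chair the phenyl group is axial.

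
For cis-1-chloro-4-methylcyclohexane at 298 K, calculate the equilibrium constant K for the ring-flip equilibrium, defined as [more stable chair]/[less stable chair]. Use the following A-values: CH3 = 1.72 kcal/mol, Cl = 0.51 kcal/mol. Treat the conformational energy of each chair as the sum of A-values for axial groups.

K ≈ 7.72

C1 and C4 have opposite parity, so for the cis isomer the two substituents are one axial and one equatorial in each chair.
Chair I (methyl axial, chloro equatorial): E = 1.72 kcal/mol; chair II (methyl equatorial, chloro axial): E = 0.51 kcal/mol.
ΔG = 1.21 kcal/mol between the two chairs.
K = exp(ΔG/RT) with R = 1.987×10⁻³ kcal mol⁻¹ K⁻¹ and T = 298 K gives K ≈ 7.72.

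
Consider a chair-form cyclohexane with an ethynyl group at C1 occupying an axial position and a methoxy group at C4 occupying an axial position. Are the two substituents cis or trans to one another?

trans

C1 and C4 have opposite parity, so their axial bonds point in opposite directions.
With opposite-parity carbons, two substituents on the same face are one axial and one equatorial; opposite faces give both axial or both equatorial.
Here the groups are axial/axial → opposite face → trans.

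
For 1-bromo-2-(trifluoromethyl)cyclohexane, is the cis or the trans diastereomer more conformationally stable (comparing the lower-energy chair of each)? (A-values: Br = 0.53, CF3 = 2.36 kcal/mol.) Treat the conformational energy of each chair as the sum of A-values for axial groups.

trans

At 1,2 positions (parity opposite): cis → (a,e or e,a); trans → (e,e or a,a).
Best chair for cis: E = 0.53 kcal/mol; best chair for trans: E = 0.00 kcal/mol.
The trans isomer is lower by 0.53 kcal/mol.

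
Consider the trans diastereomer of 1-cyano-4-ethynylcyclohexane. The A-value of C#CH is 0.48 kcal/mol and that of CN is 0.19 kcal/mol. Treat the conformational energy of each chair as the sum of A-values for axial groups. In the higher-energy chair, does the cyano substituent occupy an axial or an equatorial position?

axial

C1 and C4 have opposite parity, so for the trans isomer the two substituents are e,e in one chair and a,a in the other.
Chair I (ethynyl axial, cyano axial): E = 0.67 kcal/mol.
Chair II (ethynyl equatorial, cyano equatorial): E = 0.00 kcal/mol.
Chair I is the less stable (higher-energy) conformer, and in that chair the cyano group is axial.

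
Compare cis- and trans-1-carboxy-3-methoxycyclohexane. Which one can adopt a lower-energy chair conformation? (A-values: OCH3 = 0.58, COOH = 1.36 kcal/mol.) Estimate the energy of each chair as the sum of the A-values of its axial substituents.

cis

At 1,3 positions (parity same): cis → (e,e or a,a); trans → (a,e or e,a).
Best chair for cis: E = 0.00 kcal/mol; best chair for trans: E = 0.58 kcal/mol.
The cis isomer is lower by 0.58 kcal/mol.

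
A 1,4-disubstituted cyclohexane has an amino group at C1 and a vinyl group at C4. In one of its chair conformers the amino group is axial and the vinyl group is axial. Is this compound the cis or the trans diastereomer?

trans

C1 and C4 have opposite parity, so their axial bonds point in opposite directions.
With opposite-parity carbons, two substituents on the same face are one axial and one equatorial; opposite faces give both axial or both equatorial.
Here the groups are axial/axial → opposite face → trans.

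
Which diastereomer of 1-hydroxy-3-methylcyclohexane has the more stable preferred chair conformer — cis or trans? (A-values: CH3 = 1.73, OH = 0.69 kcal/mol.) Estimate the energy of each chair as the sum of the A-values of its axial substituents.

cis

At 1,3 positions (parity same): cis → (e,e or a,a); trans → (a,e or e,a).
Best chair for cis: E = 0.00 kcal/mol; best chair for trans: E = 0.69 kcal/mol.
The cis isomer is lower by 0.69 kcal/mol.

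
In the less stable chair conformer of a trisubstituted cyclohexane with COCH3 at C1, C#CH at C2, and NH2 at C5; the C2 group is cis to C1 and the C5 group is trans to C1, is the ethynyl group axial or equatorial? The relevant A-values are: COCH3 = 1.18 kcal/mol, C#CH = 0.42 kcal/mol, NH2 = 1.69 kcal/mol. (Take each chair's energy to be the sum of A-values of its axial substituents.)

Chair I (acetyl axial, ethynyl equatorial, amino equatorial): E = 1.18 kcal/mol.
Chair II (acetyl equatorial, ethynyl axial, amino axial): E = 2.11 kcal/mol.
Chair II is the less stable (higher-energy) conformer, and in that chair the ethynyl group is axial.

axial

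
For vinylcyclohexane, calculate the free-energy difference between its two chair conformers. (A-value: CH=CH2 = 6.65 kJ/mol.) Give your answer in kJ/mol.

6.65 kJ/mol

A monosubstituted cyclohexane has one chair with the vinyl group axial (E = A = 6.65 kJ/mol) and one with it equatorial (E = 0).
ΔE = 6.65 − 0 = 6.65 kJ/mol.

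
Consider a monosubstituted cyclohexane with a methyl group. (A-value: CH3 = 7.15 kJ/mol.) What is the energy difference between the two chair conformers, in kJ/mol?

7.15 kJ/mol

A monosubstituted cyclohexane has one chair with the methyl group axial (E = A = 7.15 kJ/mol) and one with it equatorial (E = 0).
ΔE = 7.15 − 0 = 7.15 kJ/mol.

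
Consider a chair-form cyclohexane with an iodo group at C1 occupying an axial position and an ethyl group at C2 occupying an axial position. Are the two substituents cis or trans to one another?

C1 and C2 have opposite parity, so their axial bonds point in opposite directions.
With opposite-parity carbons, two substituents on the same face are one axial and one equatorial; opposite faces give both axial or both equatorial.
Here the groups are axial/axial → opposite face → trans.

trans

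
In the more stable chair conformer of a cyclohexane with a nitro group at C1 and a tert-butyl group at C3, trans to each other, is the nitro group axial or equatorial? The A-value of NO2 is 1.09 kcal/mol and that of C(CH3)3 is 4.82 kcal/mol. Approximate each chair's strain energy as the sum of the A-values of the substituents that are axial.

C1 and C3 have the same parity, so for the trans isomer the two substituents are one axial and one equatorial in each chair.
Chair I (nitro axial, tert-butyl equatorial): E = 1.09 kcal/mol.
Chair II (nitro equatorial, tert-butyl axial): E = 4.82 kcal/mol.
Chair I is the more stable (lower-energy) conformer, and in that chair the nitro group is axial.

axial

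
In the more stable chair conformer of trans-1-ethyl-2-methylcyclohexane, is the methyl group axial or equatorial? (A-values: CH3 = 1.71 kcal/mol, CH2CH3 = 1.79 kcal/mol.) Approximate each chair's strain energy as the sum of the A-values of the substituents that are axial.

C1 and C2 have opposite parity, so for the trans isomer the two substituents are e,e in one chair and a,a in the other.
Chair I (methyl axial, ethyl axial): E = 3.50 kcal/mol.
Chair II (methyl equatorial, ethyl equatorial): E = 0.00 kcal/mol.
Chair II is the more stable (lower-energy) conformer, and in that chair the methyl group is equatorial.

equatorial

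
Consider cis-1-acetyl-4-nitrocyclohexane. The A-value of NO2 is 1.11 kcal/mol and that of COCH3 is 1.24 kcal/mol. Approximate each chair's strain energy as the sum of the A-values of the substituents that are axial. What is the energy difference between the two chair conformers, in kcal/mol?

C1 and C4 have opposite parity, so for the cis isomer the two substituents are one axial and one equatorial in each chair.
Chair I (nitro axial, acetyl equatorial): E = 1.11 kcal/mol.
Chair II (nitro equatorial, acetyl axial): E = 1.24 kcal/mol.
ΔE = 1.24 − 1.11 = 0.13 kcal/mol; chair I is more stable.

0.13 kcal/mol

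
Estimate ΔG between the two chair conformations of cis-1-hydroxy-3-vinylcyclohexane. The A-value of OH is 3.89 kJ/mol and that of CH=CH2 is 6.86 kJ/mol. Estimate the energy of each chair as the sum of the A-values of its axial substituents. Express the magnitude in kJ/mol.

10.75 kJ/mol

C1 and C3 have the same parity, so for the cis isomer the two substituents are e,e in one chair and a,a in the other.
Chair I (hydroxyl axial, vinyl axial): E = 10.75 kJ/mol.
Chair II (hydroxyl equatorial, vinyl equatorial): E = 0.00 kJ/mol.
ΔE = 10.75 − 0.00 = 10.75 kJ/mol; chair II is more stable.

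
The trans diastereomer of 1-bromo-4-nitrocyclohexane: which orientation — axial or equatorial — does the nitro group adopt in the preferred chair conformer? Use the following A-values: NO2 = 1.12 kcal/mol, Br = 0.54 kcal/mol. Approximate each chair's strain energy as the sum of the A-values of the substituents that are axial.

C1 and C4 have opposite parity, so for the trans isomer the two substituents are e,e in one chair and a,a in the other.
Chair I (nitro axial, bromo axial): E = 1.66 kcal/mol.
Chair II (nitro equatorial, bromo equatorial): E = 0.00 kcal/mol.
Chair II is the more stable (lower-energy) conformer, and in that chair the nitro group is equatorial.

equatorial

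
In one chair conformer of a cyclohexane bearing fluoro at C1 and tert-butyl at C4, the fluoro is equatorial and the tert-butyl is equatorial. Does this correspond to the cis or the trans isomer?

trans

C1 and C4 have opposite parity, so their axial bonds point in opposite directions.
With opposite-parity carbons, two substituents on the same face are one axial and one equatorial; opposite faces give both axial or both equatorial.
Here the groups are equatorial/equatorial → opposite face → trans.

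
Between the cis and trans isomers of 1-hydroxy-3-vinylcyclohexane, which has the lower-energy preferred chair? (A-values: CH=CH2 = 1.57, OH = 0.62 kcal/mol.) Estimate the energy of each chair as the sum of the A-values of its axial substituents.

At 1,3 positions (parity same): cis → (e,e or a,a); trans → (a,e or e,a).
Best chair for cis: E = 0.00 kcal/mol; best chair for trans: E = 0.62 kcal/mol.
The cis isomer is lower by 0.62 kcal/mol.

cis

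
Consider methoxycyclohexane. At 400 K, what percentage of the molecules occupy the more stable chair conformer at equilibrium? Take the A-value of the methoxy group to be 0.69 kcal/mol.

70.4%

One chair has the methoxy group axial (E = 0.69 kcal/mol) and the other has it equatorial (E = 0).
ΔG = 0.69 kcal/mol between the two chairs.
K = exp(ΔG/RT) with R = 1.987×10⁻³ kcal mol⁻¹ K⁻¹ and T = 400 K gives K ≈ 2.38.
Fraction in the lower-energy chair = K/(K+1) = 70.4%.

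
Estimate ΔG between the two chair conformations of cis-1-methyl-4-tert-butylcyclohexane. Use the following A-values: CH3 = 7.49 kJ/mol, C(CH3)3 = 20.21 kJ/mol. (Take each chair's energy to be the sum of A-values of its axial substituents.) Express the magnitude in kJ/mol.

12.72 kJ/mol

C1 and C4 have opposite parity, so for the cis isomer the two substituents are one axial and one equatorial in each chair.
Chair I (methyl axial, tert-butyl equatorial): E = 7.49 kJ/mol.
Chair II (methyl equatorial, tert-butyl axial): E = 20.21 kJ/mol.
ΔE = 20.21 − 7.49 = 12.72 kJ/mol; chair I is more stable.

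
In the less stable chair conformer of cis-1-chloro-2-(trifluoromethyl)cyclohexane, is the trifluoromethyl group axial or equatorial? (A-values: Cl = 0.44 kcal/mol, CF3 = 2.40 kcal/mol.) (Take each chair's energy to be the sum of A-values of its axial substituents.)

C1 and C2 have opposite parity, so for the cis isomer the two substituents are one axial and one equatorial in each chair.
Chair I (chloro axial, trifluoromethyl equatorial): E = 0.44 kcal/mol.
Chair II (chloro equatorial, trifluoromethyl axial): E = 2.40 kcal/mol.
Chair II is the less stable (higher-energy) conformer, and in that chair the trifluoromethyl group is axial.

axial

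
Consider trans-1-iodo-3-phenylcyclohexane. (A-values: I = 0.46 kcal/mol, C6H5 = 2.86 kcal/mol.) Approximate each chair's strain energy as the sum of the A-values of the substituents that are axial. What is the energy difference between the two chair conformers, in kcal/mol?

C1 and C3 have the same parity, so for the trans isomer the two substituents are one axial and one equatorial in each chair.
Chair I (iodo axial, phenyl equatorial): E = 0.46 kcal/mol.
Chair II (iodo equatorial, phenyl axial): E = 2.86 kcal/mol.
ΔE = 2.86 − 0.46 = 2.40 kcal/mol; chair I is more stable.

2.40 kcal/mol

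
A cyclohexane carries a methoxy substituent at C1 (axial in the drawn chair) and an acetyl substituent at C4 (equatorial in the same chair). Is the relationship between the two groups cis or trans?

cis

C1 and C4 have opposite parity, so their axial bonds point in opposite directions.
With opposite-parity carbons, two substituents on the same face are one axial and one equatorial; opposite faces give both axial or both equatorial.
Here the groups are axial/equatorial → same face → cis.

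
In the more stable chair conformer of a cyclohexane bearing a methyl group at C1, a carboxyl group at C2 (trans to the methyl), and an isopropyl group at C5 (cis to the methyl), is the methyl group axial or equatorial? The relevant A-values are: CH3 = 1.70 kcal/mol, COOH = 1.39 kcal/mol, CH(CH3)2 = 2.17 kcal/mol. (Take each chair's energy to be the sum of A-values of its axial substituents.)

equatorial

Chair I (methyl axial, carboxyl axial, isopropyl axial): E = 5.26 kcal/mol.
Chair II (methyl equatorial, carboxyl equatorial, isopropyl equatorial): E = 0.00 kcal/mol.
Chair II is the more stable (lower-energy) conformer, and in that chair the methyl group is equatorial.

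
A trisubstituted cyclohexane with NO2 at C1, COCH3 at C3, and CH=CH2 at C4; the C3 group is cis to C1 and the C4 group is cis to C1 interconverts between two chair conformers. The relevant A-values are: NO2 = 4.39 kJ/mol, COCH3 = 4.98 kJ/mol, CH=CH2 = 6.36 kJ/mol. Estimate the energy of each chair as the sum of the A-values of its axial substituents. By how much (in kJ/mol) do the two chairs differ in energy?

Chair I (nitro axial, acetyl axial, vinyl equatorial): E = 9.37 kJ/mol.
Chair II (nitro equatorial, acetyl equatorial, vinyl axial): E = 6.36 kJ/mol.
ΔE = 9.37 − 6.36 = 3.01 kJ/mol; chair II is more stable.

3.01 kJ/mol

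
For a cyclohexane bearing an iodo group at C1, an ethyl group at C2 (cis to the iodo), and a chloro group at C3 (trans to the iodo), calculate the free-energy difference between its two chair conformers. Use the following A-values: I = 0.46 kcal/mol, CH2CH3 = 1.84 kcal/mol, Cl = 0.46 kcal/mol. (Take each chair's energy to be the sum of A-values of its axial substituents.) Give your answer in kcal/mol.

Chair I (iodo axial, ethyl equatorial, chloro equatorial): E = 0.46 kcal/mol.
Chair II (iodo equatorial, ethyl axial, chloro axial): E = 2.30 kcal/mol.
ΔE = 2.30 − 0.46 = 1.84 kcal/mol; chair I is more stable.

1.84 kcal/mol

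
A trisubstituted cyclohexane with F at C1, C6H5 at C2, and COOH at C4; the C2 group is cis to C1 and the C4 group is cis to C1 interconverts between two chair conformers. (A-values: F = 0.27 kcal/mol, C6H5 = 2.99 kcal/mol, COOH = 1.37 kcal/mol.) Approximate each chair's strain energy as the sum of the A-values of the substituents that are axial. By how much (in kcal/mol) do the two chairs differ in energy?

Chair I (fluoro axial, phenyl equatorial, carboxyl equatorial): E = 0.27 kcal/mol.
Chair II (fluoro equatorial, phenyl axial, carboxyl axial): E = 4.36 kcal/mol.
ΔE = 4.36 − 0.27 = 4.09 kcal/mol; chair I is more stable.

4.09 kcal/mol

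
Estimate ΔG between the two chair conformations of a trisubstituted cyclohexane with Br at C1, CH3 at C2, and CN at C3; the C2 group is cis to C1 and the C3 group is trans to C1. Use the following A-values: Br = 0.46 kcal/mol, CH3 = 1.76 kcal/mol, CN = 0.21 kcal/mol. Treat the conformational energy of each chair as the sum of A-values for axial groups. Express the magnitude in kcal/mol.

1.51 kcal/mol

Chair I (bromo axial, methyl equatorial, cyano equatorial): E = 0.46 kcal/mol.
Chair II (bromo equatorial, methyl axial, cyano axial): E = 1.97 kcal/mol.
ΔE = 1.97 − 0.46 = 1.51 kcal/mol; chair I is more stable.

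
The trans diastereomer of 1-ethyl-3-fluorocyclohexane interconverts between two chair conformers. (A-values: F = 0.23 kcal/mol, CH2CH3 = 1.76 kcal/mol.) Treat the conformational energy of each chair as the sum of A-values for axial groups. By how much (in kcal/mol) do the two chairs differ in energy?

1.53 kcal/mol

C1 and C3 have the same parity, so for the trans isomer the two substituents are one axial and one equatorial in each chair.
Chair I (fluoro axial, ethyl equatorial): E = 0.23 kcal/mol.
Chair II (fluoro equatorial, ethyl axial): E = 1.76 kcal/mol.
ΔE = 1.76 − 0.23 = 1.53 kcal/mol; chair I is more stable.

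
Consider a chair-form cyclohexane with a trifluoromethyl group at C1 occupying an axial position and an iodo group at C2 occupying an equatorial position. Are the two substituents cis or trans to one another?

C1 and C2 have opposite parity, so their axial bonds point in opposite directions.
With opposite-parity carbons, two substituents on the same face are one axial and one equatorial; opposite faces give both axial or both equatorial.
Here the groups are axial/equatorial → same face → cis.

cis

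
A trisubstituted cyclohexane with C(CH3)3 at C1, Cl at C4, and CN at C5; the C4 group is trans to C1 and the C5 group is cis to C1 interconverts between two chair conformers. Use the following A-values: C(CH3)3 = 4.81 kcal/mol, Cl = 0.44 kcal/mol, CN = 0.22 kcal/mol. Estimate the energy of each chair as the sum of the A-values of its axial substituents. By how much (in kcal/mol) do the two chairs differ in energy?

Chair I (tert-butyl axial, chloro axial, cyano axial): E = 5.47 kcal/mol.
Chair II (tert-butyl equatorial, chloro equatorial, cyano equatorial): E = 0.00 kcal/mol.
ΔE = 5.47 − 0.00 = 5.47 kcal/mol; chair II is more stable.

5.47 kcal/mol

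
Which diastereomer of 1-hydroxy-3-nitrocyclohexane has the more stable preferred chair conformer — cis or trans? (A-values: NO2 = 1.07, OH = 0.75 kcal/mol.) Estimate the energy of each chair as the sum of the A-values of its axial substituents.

cis

At 1,3 positions (parity same): cis → (e,e or a,a); trans → (a,e or e,a).
Best chair for cis: E = 0.00 kcal/mol; best chair for trans: E = 0.75 kcal/mol.
The cis isomer is lower by 0.75 kcal/mol.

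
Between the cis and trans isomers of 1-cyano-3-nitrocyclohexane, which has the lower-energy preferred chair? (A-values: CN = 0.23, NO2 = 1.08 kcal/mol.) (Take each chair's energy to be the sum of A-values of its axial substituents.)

At 1,3 positions (parity same): cis → (e,e or a,a); trans → (a,e or e,a).
Best chair for cis: E = 0.00 kcal/mol; best chair for trans: E = 0.23 kcal/mol.
The cis isomer is lower by 0.23 kcal/mol.

cis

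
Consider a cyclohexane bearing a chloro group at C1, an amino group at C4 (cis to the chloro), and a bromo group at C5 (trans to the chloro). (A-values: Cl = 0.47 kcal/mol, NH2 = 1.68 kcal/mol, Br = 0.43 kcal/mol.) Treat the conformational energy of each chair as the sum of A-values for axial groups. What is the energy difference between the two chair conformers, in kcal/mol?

1.64 kcal/mol

Chair I (chloro axial, amino equatorial, bromo equatorial): E = 0.47 kcal/mol.
Chair II (chloro equatorial, amino axial, bromo axial): E = 2.11 kcal/mol.
ΔE = 2.11 − 0.47 = 1.64 kcal/mol; chair I is more stable.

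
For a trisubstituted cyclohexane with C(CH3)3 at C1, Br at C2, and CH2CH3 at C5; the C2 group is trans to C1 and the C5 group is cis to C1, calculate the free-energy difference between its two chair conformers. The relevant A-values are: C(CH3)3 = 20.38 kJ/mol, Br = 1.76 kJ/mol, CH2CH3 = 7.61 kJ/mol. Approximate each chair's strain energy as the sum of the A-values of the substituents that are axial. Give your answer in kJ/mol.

Chair I (tert-butyl axial, bromo axial, ethyl axial): E = 29.75 kJ/mol.
Chair II (tert-butyl equatorial, bromo equatorial, ethyl equatorial): E = 0.00 kJ/mol.
ΔE = 29.75 − 0.00 = 29.75 kJ/mol; chair II is more stable.

29.75 kJ/mol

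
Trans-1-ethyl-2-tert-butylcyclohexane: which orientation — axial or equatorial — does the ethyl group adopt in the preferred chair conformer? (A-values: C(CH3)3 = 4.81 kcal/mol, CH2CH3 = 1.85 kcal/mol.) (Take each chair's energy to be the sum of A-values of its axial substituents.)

C1 and C2 have opposite parity, so for the trans isomer the two substituents are e,e in one chair and a,a in the other.
Chair I (tert-butyl axial, ethyl axial): E = 6.66 kcal/mol.
Chair II (tert-butyl equatorial, ethyl equatorial): E = 0.00 kcal/mol.
Chair II is the more stable (lower-energy) conformer, and in that chair the ethyl group is equatorial.

equatorial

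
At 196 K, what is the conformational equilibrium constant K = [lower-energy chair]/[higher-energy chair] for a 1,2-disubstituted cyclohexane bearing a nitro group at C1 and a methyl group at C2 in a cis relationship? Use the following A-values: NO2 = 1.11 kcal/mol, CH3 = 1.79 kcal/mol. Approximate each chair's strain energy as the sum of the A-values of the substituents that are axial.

C1 and C2 have opposite parity, so for the cis isomer the two substituents are one axial and one equatorial in each chair.
Chair I (nitro axial, methyl equatorial): E = 1.11 kcal/mol; chair II (nitro equatorial, methyl axial): E = 1.79 kcal/mol.
ΔG = 0.68 kcal/mol between the two chairs.
K = exp(ΔG/RT) with R = 1.987×10⁻³ kcal mol⁻¹ K⁻¹ and T = 196 K gives K ≈ 5.73.

K ≈ 5.73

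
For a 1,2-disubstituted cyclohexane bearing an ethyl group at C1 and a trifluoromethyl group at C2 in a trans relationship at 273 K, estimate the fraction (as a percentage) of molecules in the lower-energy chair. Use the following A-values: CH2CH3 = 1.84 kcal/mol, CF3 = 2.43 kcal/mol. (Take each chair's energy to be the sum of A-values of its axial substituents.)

100.0%

C1 and C2 have opposite parity, so for the trans isomer the two substituents are e,e in one chair and a,a in the other.
Chair I (ethyl axial, trifluoromethyl axial): E = 4.27 kcal/mol; chair II (ethyl equatorial, trifluoromethyl equatorial): E = 0.00 kcal/mol.
ΔG = 4.27 kcal/mol between the two chairs.
K = exp(ΔG/RT) with R = 1.987×10⁻³ kcal mol⁻¹ K⁻¹ and T = 273 K gives K ≈ 2.62e+03.
Fraction in the lower-energy chair = K/(K+1) = 100.0%.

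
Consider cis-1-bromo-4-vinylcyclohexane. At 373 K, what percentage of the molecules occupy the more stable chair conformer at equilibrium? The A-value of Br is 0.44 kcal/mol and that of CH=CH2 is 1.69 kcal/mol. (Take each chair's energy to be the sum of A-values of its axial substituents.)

84.4%

C1 and C4 have opposite parity, so for the cis isomer the two substituents are one axial and one equatorial in each chair.
Chair I (bromo axial, vinyl equatorial): E = 0.44 kcal/mol; chair II (bromo equatorial, vinyl axial): E = 1.69 kcal/mol.
ΔG = 1.25 kcal/mol between the two chairs.
K = exp(ΔG/RT) with R = 1.987×10⁻³ kcal mol⁻¹ K⁻¹ and T = 373 K gives K ≈ 5.4.
Fraction in the lower-energy chair = K/(K+1) = 84.4%.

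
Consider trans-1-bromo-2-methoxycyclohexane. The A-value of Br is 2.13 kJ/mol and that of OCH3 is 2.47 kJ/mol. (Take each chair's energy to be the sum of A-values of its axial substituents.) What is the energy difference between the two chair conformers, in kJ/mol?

C1 and C2 have opposite parity, so for the trans isomer the two substituents are e,e in one chair and a,a in the other.
Chair I (bromo axial, methoxy axial): E = 4.60 kJ/mol.
Chair II (bromo equatorial, methoxy equatorial): E = 0.00 kJ/mol.
ΔE = 4.60 − 0.00 = 4.60 kJ/mol; chair II is more stable.

4.60 kJ/mol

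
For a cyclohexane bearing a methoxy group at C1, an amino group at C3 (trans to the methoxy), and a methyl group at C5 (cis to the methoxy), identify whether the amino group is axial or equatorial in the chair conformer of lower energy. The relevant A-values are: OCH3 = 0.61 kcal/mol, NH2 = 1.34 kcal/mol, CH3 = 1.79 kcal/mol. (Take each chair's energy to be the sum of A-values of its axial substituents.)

axial

Chair I (methoxy axial, amino equatorial, methyl axial): E = 2.40 kcal/mol.
Chair II (methoxy equatorial, amino axial, methyl equatorial): E = 1.34 kcal/mol.
Chair II is the more stable (lower-energy) conformer, and in that chair the amino group is axial.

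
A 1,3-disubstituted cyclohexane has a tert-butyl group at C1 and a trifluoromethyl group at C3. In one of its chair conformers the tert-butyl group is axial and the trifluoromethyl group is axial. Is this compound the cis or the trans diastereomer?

cis

C1 and C3 have the same parity, so their axial bonds point in the same direction.
With same-parity carbons, two substituents on the same face are both axial or both equatorial; opposite faces give one of each.
Here the groups are axial/axial → same face → cis.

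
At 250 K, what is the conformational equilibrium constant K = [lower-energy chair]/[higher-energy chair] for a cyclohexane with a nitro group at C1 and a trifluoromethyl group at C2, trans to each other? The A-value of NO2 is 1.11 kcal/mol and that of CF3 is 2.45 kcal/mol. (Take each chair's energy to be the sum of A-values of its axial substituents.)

K ≈ 1295

C1 and C2 have opposite parity, so for the trans isomer the two substituents are e,e in one chair and a,a in the other.
Chair I (nitro axial, trifluoromethyl axial): E = 3.56 kcal/mol; chair II (nitro equatorial, trifluoromethyl equatorial): E = 0.00 kcal/mol.
ΔG = 3.56 kcal/mol between the two chairs.
K = exp(ΔG/RT) with R = 1.987×10⁻³ kcal mol⁻¹ K⁻¹ and T = 250 K gives K ≈ 1.3e+03.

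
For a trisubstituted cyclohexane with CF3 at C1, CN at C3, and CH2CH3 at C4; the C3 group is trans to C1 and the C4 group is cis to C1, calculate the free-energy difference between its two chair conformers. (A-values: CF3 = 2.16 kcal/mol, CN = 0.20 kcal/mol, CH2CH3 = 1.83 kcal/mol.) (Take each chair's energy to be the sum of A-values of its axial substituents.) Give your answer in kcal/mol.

0.13 kcal/mol

Chair I (trifluoromethyl axial, cyano equatorial, ethyl equatorial): E = 2.16 kcal/mol.
Chair II (trifluoromethyl equatorial, cyano axial, ethyl axial): E = 2.03 kcal/mol.
ΔE = 2.16 − 2.03 = 0.13 kcal/mol; chair II is more stable.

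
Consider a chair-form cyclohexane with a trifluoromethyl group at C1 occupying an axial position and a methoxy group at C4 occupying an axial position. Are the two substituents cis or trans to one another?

trans

C1 and C4 have opposite parity, so their axial bonds point in opposite directions.
With opposite-parity carbons, two substituents on the same face are one axial and one equatorial; opposite faces give both axial or both equatorial.
Here the groups are axial/axial → opposite face → trans.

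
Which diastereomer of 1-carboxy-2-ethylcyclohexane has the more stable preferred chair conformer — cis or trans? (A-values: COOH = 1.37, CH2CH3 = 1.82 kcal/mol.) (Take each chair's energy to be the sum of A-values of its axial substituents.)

trans

At 1,2 positions (parity opposite): cis → (a,e or e,a); trans → (e,e or a,a).
Best chair for cis: E = 1.37 kcal/mol; best chair for trans: E = 0.00 kcal/mol.
The trans isomer is lower by 1.37 kcal/mol.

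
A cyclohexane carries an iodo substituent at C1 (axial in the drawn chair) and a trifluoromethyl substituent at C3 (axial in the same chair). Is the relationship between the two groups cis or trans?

C1 and C3 have the same parity, so their axial bonds point in the same direction.
With same-parity carbons, two substituents on the same face are both axial or both equatorial; opposite faces give one of each.
Here the groups are axial/axial → same face → cis.

cis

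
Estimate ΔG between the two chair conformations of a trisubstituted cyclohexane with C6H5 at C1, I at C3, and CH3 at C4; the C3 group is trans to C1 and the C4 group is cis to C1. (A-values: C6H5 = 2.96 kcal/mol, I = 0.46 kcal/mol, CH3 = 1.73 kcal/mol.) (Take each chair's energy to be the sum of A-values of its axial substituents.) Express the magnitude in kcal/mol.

Chair I (phenyl axial, iodo equatorial, methyl equatorial): E = 2.96 kcal/mol.
Chair II (phenyl equatorial, iodo axial, methyl axial): E = 2.19 kcal/mol.
ΔE = 2.96 − 2.19 = 0.77 kcal/mol; chair II is more stable.

0.77 kcal/mol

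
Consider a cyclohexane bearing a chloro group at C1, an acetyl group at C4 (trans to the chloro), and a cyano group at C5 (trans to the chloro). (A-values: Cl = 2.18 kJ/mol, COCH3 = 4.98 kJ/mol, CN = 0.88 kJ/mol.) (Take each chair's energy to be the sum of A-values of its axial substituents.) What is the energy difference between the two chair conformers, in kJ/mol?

Chair I (chloro axial, acetyl axial, cyano equatorial): E = 7.16 kJ/mol.
Chair II (chloro equatorial, acetyl equatorial, cyano axial): E = 0.88 kJ/mol.
ΔE = 7.16 − 0.88 = 6.28 kJ/mol; chair II is more stable.

6.28 kJ/mol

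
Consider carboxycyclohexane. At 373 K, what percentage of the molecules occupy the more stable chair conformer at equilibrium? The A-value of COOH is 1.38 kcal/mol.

One chair has the carboxyl group axial (E = 1.38 kcal/mol) and the other has it equatorial (E = 0).
ΔG = 1.38 kcal/mol between the two chairs.
K = exp(ΔG/RT) with R = 1.987×10⁻³ kcal mol⁻¹ K⁻¹ and T = 373 K gives K ≈ 6.44.
Fraction in the lower-energy chair = K/(K+1) = 86.6%.

86.6%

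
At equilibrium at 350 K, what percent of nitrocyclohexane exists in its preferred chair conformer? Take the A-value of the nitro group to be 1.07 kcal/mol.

82.3%

One chair has the nitro group axial (E = 1.07 kcal/mol) and the other has it equatorial (E = 0).
ΔG = 1.07 kcal/mol between the two chairs.
K = exp(ΔG/RT) with R = 1.987×10⁻³ kcal mol⁻¹ K⁻¹ and T = 350 K gives K ≈ 4.66.
Fraction in the lower-energy chair = K/(K+1) = 82.3%.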